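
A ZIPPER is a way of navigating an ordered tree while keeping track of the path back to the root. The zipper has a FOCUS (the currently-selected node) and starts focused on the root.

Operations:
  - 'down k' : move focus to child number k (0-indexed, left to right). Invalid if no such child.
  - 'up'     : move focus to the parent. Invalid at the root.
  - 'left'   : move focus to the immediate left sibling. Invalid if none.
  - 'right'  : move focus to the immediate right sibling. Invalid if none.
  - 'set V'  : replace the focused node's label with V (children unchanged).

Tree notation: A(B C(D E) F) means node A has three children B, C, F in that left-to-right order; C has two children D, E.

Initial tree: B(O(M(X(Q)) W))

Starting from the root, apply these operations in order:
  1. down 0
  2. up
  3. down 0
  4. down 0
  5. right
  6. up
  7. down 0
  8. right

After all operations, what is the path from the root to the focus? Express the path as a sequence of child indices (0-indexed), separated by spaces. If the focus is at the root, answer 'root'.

Answer: 0 1

Derivation:
Step 1 (down 0): focus=O path=0 depth=1 children=['M', 'W'] left=[] right=[] parent=B
Step 2 (up): focus=B path=root depth=0 children=['O'] (at root)
Step 3 (down 0): focus=O path=0 depth=1 children=['M', 'W'] left=[] right=[] parent=B
Step 4 (down 0): focus=M path=0/0 depth=2 children=['X'] left=[] right=['W'] parent=O
Step 5 (right): focus=W path=0/1 depth=2 children=[] left=['M'] right=[] parent=O
Step 6 (up): focus=O path=0 depth=1 children=['M', 'W'] left=[] right=[] parent=B
Step 7 (down 0): focus=M path=0/0 depth=2 children=['X'] left=[] right=['W'] parent=O
Step 8 (right): focus=W path=0/1 depth=2 children=[] left=['M'] right=[] parent=O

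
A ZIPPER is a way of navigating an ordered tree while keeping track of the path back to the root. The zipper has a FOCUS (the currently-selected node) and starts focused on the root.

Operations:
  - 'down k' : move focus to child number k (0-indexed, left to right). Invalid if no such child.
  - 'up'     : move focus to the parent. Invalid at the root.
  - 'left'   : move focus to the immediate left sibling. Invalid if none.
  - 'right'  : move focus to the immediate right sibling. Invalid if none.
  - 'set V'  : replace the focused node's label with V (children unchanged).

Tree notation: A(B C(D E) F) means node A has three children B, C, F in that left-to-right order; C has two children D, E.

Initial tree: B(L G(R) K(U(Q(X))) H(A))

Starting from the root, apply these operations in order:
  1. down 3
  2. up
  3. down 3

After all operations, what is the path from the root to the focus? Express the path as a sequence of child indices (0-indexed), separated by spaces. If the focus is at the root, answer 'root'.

Step 1 (down 3): focus=H path=3 depth=1 children=['A'] left=['L', 'G', 'K'] right=[] parent=B
Step 2 (up): focus=B path=root depth=0 children=['L', 'G', 'K', 'H'] (at root)
Step 3 (down 3): focus=H path=3 depth=1 children=['A'] left=['L', 'G', 'K'] right=[] parent=B

Answer: 3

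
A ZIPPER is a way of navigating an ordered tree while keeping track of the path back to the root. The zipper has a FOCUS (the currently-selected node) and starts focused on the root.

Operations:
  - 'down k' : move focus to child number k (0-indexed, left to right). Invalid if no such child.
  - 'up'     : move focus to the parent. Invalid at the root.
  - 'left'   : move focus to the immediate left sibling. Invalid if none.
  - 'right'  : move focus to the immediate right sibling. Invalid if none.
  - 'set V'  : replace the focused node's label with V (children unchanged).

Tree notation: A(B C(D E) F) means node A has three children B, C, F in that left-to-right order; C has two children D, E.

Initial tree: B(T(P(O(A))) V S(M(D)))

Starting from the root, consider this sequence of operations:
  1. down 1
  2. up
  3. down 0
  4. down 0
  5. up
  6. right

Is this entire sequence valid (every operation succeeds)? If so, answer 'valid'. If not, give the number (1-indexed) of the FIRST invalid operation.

Answer: valid

Derivation:
Step 1 (down 1): focus=V path=1 depth=1 children=[] left=['T'] right=['S'] parent=B
Step 2 (up): focus=B path=root depth=0 children=['T', 'V', 'S'] (at root)
Step 3 (down 0): focus=T path=0 depth=1 children=['P'] left=[] right=['V', 'S'] parent=B
Step 4 (down 0): focus=P path=0/0 depth=2 children=['O'] left=[] right=[] parent=T
Step 5 (up): focus=T path=0 depth=1 children=['P'] left=[] right=['V', 'S'] parent=B
Step 6 (right): focus=V path=1 depth=1 children=[] left=['T'] right=['S'] parent=B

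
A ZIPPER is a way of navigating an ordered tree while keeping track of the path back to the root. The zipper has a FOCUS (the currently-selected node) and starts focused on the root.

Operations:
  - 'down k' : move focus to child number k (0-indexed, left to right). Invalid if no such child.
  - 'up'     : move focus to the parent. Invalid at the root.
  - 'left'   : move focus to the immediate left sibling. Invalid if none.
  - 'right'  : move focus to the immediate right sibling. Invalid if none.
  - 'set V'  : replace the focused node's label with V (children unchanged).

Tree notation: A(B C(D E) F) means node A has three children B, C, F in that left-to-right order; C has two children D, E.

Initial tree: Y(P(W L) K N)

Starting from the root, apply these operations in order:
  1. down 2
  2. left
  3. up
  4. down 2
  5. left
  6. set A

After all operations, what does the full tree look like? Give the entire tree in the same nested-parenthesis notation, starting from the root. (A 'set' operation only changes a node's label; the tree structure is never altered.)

Answer: Y(P(W L) A N)

Derivation:
Step 1 (down 2): focus=N path=2 depth=1 children=[] left=['P', 'K'] right=[] parent=Y
Step 2 (left): focus=K path=1 depth=1 children=[] left=['P'] right=['N'] parent=Y
Step 3 (up): focus=Y path=root depth=0 children=['P', 'K', 'N'] (at root)
Step 4 (down 2): focus=N path=2 depth=1 children=[] left=['P', 'K'] right=[] parent=Y
Step 5 (left): focus=K path=1 depth=1 children=[] left=['P'] right=['N'] parent=Y
Step 6 (set A): focus=A path=1 depth=1 children=[] left=['P'] right=['N'] parent=Y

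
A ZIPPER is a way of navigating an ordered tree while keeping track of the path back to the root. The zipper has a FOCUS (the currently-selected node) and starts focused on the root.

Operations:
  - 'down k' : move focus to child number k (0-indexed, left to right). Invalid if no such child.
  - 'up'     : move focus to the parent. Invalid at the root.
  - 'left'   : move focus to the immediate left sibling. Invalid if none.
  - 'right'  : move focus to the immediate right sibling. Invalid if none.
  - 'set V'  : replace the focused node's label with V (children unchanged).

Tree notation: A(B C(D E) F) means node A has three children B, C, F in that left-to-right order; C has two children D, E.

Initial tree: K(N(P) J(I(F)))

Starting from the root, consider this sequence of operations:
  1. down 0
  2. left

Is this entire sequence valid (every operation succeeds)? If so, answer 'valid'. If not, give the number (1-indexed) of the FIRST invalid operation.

Step 1 (down 0): focus=N path=0 depth=1 children=['P'] left=[] right=['J'] parent=K
Step 2 (left): INVALID

Answer: 2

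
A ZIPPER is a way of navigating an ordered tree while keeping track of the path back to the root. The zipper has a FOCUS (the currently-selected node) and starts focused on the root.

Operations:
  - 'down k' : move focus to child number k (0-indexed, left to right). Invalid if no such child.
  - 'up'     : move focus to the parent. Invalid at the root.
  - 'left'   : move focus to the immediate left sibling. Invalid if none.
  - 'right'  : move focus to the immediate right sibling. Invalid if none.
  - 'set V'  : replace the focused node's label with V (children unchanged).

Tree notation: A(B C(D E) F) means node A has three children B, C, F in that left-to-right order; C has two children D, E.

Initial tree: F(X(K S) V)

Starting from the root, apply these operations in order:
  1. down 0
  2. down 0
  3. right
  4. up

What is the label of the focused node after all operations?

Step 1 (down 0): focus=X path=0 depth=1 children=['K', 'S'] left=[] right=['V'] parent=F
Step 2 (down 0): focus=K path=0/0 depth=2 children=[] left=[] right=['S'] parent=X
Step 3 (right): focus=S path=0/1 depth=2 children=[] left=['K'] right=[] parent=X
Step 4 (up): focus=X path=0 depth=1 children=['K', 'S'] left=[] right=['V'] parent=F

Answer: X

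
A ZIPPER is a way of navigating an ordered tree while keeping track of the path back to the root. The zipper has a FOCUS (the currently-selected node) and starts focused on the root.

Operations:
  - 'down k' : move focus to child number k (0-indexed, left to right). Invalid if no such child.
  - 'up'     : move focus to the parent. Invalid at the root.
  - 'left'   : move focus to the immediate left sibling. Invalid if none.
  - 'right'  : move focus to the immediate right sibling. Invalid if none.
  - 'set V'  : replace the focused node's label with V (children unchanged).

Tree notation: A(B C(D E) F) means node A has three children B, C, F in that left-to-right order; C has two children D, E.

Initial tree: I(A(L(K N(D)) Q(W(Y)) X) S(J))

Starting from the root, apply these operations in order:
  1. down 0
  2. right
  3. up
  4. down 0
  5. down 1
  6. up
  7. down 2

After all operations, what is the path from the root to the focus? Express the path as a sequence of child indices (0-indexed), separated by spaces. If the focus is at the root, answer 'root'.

Step 1 (down 0): focus=A path=0 depth=1 children=['L', 'Q', 'X'] left=[] right=['S'] parent=I
Step 2 (right): focus=S path=1 depth=1 children=['J'] left=['A'] right=[] parent=I
Step 3 (up): focus=I path=root depth=0 children=['A', 'S'] (at root)
Step 4 (down 0): focus=A path=0 depth=1 children=['L', 'Q', 'X'] left=[] right=['S'] parent=I
Step 5 (down 1): focus=Q path=0/1 depth=2 children=['W'] left=['L'] right=['X'] parent=A
Step 6 (up): focus=A path=0 depth=1 children=['L', 'Q', 'X'] left=[] right=['S'] parent=I
Step 7 (down 2): focus=X path=0/2 depth=2 children=[] left=['L', 'Q'] right=[] parent=A

Answer: 0 2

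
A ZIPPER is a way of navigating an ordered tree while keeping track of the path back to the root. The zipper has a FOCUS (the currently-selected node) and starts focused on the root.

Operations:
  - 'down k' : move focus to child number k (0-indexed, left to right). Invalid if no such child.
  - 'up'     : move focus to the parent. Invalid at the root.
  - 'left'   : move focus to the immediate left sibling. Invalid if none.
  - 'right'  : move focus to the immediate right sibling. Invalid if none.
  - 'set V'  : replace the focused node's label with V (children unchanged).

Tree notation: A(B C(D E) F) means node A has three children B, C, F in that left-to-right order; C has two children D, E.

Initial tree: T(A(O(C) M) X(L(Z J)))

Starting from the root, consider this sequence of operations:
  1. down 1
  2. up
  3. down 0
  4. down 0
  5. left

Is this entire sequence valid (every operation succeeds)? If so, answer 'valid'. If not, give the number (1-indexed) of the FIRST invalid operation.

Step 1 (down 1): focus=X path=1 depth=1 children=['L'] left=['A'] right=[] parent=T
Step 2 (up): focus=T path=root depth=0 children=['A', 'X'] (at root)
Step 3 (down 0): focus=A path=0 depth=1 children=['O', 'M'] left=[] right=['X'] parent=T
Step 4 (down 0): focus=O path=0/0 depth=2 children=['C'] left=[] right=['M'] parent=A
Step 5 (left): INVALID

Answer: 5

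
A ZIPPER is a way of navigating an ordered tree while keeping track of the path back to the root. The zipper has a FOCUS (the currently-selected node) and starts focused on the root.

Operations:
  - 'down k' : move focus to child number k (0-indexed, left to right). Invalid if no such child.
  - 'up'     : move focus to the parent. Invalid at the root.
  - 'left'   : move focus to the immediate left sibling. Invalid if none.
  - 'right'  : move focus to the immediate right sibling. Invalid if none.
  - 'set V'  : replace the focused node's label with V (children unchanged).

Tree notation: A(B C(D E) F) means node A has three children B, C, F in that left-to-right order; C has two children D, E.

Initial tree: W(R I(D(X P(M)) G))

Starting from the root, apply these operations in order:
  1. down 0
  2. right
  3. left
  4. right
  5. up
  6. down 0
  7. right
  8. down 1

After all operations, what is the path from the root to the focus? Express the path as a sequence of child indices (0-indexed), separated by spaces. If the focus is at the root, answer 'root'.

Answer: 1 1

Derivation:
Step 1 (down 0): focus=R path=0 depth=1 children=[] left=[] right=['I'] parent=W
Step 2 (right): focus=I path=1 depth=1 children=['D', 'G'] left=['R'] right=[] parent=W
Step 3 (left): focus=R path=0 depth=1 children=[] left=[] right=['I'] parent=W
Step 4 (right): focus=I path=1 depth=1 children=['D', 'G'] left=['R'] right=[] parent=W
Step 5 (up): focus=W path=root depth=0 children=['R', 'I'] (at root)
Step 6 (down 0): focus=R path=0 depth=1 children=[] left=[] right=['I'] parent=W
Step 7 (right): focus=I path=1 depth=1 children=['D', 'G'] left=['R'] right=[] parent=W
Step 8 (down 1): focus=G path=1/1 depth=2 children=[] left=['D'] right=[] parent=I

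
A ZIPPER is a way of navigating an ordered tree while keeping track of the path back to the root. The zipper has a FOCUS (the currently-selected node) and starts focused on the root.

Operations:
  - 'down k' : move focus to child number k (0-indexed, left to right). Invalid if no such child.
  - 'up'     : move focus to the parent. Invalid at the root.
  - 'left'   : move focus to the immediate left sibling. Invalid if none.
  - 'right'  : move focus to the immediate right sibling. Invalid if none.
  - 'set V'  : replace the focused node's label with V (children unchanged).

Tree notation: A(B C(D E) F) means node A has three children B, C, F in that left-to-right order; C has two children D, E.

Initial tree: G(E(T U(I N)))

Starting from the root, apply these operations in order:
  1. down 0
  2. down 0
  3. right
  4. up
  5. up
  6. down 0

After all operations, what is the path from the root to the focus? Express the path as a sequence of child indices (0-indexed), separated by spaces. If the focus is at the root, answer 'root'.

Step 1 (down 0): focus=E path=0 depth=1 children=['T', 'U'] left=[] right=[] parent=G
Step 2 (down 0): focus=T path=0/0 depth=2 children=[] left=[] right=['U'] parent=E
Step 3 (right): focus=U path=0/1 depth=2 children=['I', 'N'] left=['T'] right=[] parent=E
Step 4 (up): focus=E path=0 depth=1 children=['T', 'U'] left=[] right=[] parent=G
Step 5 (up): focus=G path=root depth=0 children=['E'] (at root)
Step 6 (down 0): focus=E path=0 depth=1 children=['T', 'U'] left=[] right=[] parent=G

Answer: 0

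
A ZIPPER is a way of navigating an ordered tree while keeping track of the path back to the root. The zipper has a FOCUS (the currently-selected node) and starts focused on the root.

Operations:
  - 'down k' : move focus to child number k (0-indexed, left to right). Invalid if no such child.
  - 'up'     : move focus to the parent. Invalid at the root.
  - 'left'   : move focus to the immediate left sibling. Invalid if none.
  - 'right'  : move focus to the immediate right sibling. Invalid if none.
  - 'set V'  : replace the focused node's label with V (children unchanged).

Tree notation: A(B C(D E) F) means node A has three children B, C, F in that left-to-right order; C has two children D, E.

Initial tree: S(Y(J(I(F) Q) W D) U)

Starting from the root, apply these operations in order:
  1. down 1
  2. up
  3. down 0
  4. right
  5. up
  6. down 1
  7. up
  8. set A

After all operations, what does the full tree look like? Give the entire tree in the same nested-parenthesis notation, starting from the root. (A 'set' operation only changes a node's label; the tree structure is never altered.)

Step 1 (down 1): focus=U path=1 depth=1 children=[] left=['Y'] right=[] parent=S
Step 2 (up): focus=S path=root depth=0 children=['Y', 'U'] (at root)
Step 3 (down 0): focus=Y path=0 depth=1 children=['J', 'W', 'D'] left=[] right=['U'] parent=S
Step 4 (right): focus=U path=1 depth=1 children=[] left=['Y'] right=[] parent=S
Step 5 (up): focus=S path=root depth=0 children=['Y', 'U'] (at root)
Step 6 (down 1): focus=U path=1 depth=1 children=[] left=['Y'] right=[] parent=S
Step 7 (up): focus=S path=root depth=0 children=['Y', 'U'] (at root)
Step 8 (set A): focus=A path=root depth=0 children=['Y', 'U'] (at root)

Answer: A(Y(J(I(F) Q) W D) U)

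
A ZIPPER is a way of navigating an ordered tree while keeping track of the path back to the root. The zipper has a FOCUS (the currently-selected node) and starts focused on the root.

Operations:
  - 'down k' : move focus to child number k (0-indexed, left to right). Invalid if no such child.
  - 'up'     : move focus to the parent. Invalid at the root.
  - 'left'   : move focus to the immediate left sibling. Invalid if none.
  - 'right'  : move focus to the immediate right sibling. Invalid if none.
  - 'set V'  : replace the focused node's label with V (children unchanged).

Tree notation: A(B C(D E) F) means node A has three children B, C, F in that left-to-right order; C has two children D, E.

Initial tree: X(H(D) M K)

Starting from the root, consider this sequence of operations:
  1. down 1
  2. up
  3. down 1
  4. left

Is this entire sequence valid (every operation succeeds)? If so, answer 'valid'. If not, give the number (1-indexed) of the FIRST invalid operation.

Answer: valid

Derivation:
Step 1 (down 1): focus=M path=1 depth=1 children=[] left=['H'] right=['K'] parent=X
Step 2 (up): focus=X path=root depth=0 children=['H', 'M', 'K'] (at root)
Step 3 (down 1): focus=M path=1 depth=1 children=[] left=['H'] right=['K'] parent=X
Step 4 (left): focus=H path=0 depth=1 children=['D'] left=[] right=['M', 'K'] parent=X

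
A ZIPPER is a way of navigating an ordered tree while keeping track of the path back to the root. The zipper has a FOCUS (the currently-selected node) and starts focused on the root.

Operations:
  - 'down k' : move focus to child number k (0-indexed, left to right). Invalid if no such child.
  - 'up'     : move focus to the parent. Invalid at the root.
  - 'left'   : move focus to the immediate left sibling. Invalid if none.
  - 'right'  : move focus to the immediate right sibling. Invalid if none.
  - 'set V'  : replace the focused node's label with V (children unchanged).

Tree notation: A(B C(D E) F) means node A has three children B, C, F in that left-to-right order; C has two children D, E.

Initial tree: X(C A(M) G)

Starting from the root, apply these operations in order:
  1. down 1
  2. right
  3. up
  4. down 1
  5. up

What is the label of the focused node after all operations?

Step 1 (down 1): focus=A path=1 depth=1 children=['M'] left=['C'] right=['G'] parent=X
Step 2 (right): focus=G path=2 depth=1 children=[] left=['C', 'A'] right=[] parent=X
Step 3 (up): focus=X path=root depth=0 children=['C', 'A', 'G'] (at root)
Step 4 (down 1): focus=A path=1 depth=1 children=['M'] left=['C'] right=['G'] parent=X
Step 5 (up): focus=X path=root depth=0 children=['C', 'A', 'G'] (at root)

Answer: X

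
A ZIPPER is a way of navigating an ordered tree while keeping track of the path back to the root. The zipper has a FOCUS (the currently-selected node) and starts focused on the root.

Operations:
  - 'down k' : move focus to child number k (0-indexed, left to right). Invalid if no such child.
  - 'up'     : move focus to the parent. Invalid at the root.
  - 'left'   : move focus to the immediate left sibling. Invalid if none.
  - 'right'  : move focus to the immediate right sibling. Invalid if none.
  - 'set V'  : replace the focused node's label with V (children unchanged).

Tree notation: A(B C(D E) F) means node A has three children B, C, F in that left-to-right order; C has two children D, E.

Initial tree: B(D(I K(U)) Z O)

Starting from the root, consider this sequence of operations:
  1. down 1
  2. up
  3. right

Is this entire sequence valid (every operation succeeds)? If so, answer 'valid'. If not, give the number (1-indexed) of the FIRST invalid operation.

Step 1 (down 1): focus=Z path=1 depth=1 children=[] left=['D'] right=['O'] parent=B
Step 2 (up): focus=B path=root depth=0 children=['D', 'Z', 'O'] (at root)
Step 3 (right): INVALID

Answer: 3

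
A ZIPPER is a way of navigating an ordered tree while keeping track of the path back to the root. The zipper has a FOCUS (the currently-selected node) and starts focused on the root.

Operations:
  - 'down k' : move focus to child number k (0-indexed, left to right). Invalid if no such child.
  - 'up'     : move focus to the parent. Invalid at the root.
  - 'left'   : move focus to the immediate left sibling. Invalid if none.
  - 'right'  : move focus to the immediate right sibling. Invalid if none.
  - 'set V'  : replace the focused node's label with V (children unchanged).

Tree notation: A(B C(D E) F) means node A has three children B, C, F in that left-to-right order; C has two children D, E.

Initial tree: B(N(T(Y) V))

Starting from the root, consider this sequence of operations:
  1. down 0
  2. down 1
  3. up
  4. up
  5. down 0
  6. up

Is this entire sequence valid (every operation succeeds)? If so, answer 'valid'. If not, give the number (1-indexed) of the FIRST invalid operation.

Step 1 (down 0): focus=N path=0 depth=1 children=['T', 'V'] left=[] right=[] parent=B
Step 2 (down 1): focus=V path=0/1 depth=2 children=[] left=['T'] right=[] parent=N
Step 3 (up): focus=N path=0 depth=1 children=['T', 'V'] left=[] right=[] parent=B
Step 4 (up): focus=B path=root depth=0 children=['N'] (at root)
Step 5 (down 0): focus=N path=0 depth=1 children=['T', 'V'] left=[] right=[] parent=B
Step 6 (up): focus=B path=root depth=0 children=['N'] (at root)

Answer: valid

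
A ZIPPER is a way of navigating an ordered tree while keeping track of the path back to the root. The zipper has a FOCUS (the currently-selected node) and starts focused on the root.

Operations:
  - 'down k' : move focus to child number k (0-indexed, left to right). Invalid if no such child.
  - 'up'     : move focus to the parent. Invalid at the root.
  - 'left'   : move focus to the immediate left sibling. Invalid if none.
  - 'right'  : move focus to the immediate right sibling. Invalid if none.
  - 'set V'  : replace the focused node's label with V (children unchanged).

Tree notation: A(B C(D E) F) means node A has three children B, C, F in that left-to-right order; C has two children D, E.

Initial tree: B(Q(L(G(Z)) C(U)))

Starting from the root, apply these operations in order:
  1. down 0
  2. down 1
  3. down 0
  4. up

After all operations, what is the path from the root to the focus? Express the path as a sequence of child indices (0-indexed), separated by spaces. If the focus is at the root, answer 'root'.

Answer: 0 1

Derivation:
Step 1 (down 0): focus=Q path=0 depth=1 children=['L', 'C'] left=[] right=[] parent=B
Step 2 (down 1): focus=C path=0/1 depth=2 children=['U'] left=['L'] right=[] parent=Q
Step 3 (down 0): focus=U path=0/1/0 depth=3 children=[] left=[] right=[] parent=C
Step 4 (up): focus=C path=0/1 depth=2 children=['U'] left=['L'] right=[] parent=Q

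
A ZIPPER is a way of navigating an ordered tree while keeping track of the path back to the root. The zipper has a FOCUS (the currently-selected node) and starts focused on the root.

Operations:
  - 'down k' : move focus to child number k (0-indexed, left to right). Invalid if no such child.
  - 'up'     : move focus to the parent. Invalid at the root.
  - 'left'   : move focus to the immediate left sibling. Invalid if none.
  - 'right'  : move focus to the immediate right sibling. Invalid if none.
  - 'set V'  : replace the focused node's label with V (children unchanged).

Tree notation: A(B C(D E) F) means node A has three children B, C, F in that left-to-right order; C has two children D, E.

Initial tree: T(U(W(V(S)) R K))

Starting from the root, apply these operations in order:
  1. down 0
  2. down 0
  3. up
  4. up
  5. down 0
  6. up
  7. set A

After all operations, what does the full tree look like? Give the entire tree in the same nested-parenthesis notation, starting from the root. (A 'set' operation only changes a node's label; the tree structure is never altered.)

Step 1 (down 0): focus=U path=0 depth=1 children=['W', 'R', 'K'] left=[] right=[] parent=T
Step 2 (down 0): focus=W path=0/0 depth=2 children=['V'] left=[] right=['R', 'K'] parent=U
Step 3 (up): focus=U path=0 depth=1 children=['W', 'R', 'K'] left=[] right=[] parent=T
Step 4 (up): focus=T path=root depth=0 children=['U'] (at root)
Step 5 (down 0): focus=U path=0 depth=1 children=['W', 'R', 'K'] left=[] right=[] parent=T
Step 6 (up): focus=T path=root depth=0 children=['U'] (at root)
Step 7 (set A): focus=A path=root depth=0 children=['U'] (at root)

Answer: A(U(W(V(S)) R K))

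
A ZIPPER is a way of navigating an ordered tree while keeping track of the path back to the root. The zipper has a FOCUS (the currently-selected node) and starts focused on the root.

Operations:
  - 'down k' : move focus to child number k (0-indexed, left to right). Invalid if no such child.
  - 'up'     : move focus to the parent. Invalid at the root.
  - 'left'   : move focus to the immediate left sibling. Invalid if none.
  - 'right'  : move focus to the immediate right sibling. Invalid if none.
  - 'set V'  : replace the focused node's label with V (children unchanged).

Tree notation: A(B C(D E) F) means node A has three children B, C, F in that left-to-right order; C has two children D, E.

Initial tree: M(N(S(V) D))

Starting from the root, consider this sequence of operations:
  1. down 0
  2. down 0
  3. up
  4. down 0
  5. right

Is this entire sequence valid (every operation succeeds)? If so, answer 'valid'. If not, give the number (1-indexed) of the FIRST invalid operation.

Answer: valid

Derivation:
Step 1 (down 0): focus=N path=0 depth=1 children=['S', 'D'] left=[] right=[] parent=M
Step 2 (down 0): focus=S path=0/0 depth=2 children=['V'] left=[] right=['D'] parent=N
Step 3 (up): focus=N path=0 depth=1 children=['S', 'D'] left=[] right=[] parent=M
Step 4 (down 0): focus=S path=0/0 depth=2 children=['V'] left=[] right=['D'] parent=N
Step 5 (right): focus=D path=0/1 depth=2 children=[] left=['S'] right=[] parent=N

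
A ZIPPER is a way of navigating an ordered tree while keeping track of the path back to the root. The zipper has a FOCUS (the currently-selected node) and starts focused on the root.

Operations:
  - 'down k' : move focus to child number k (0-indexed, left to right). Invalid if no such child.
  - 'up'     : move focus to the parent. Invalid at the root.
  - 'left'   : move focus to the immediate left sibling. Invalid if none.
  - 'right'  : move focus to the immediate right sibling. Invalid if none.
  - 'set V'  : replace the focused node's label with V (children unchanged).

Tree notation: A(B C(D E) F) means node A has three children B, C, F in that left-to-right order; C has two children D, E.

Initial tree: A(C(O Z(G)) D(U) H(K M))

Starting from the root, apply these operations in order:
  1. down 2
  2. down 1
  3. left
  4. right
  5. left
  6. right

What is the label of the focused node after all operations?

Answer: M

Derivation:
Step 1 (down 2): focus=H path=2 depth=1 children=['K', 'M'] left=['C', 'D'] right=[] parent=A
Step 2 (down 1): focus=M path=2/1 depth=2 children=[] left=['K'] right=[] parent=H
Step 3 (left): focus=K path=2/0 depth=2 children=[] left=[] right=['M'] parent=H
Step 4 (right): focus=M path=2/1 depth=2 children=[] left=['K'] right=[] parent=H
Step 5 (left): focus=K path=2/0 depth=2 children=[] left=[] right=['M'] parent=H
Step 6 (right): focus=M path=2/1 depth=2 children=[] left=['K'] right=[] parent=H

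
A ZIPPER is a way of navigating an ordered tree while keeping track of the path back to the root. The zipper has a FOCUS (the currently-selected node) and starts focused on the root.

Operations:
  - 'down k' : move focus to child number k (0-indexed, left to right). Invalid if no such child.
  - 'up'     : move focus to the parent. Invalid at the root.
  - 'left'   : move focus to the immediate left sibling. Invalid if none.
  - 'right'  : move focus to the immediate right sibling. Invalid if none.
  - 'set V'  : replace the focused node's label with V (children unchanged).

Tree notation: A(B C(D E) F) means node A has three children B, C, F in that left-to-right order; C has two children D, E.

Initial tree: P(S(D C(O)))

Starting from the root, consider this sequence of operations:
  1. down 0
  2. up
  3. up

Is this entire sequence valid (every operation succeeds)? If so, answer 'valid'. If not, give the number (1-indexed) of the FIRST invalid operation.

Step 1 (down 0): focus=S path=0 depth=1 children=['D', 'C'] left=[] right=[] parent=P
Step 2 (up): focus=P path=root depth=0 children=['S'] (at root)
Step 3 (up): INVALID

Answer: 3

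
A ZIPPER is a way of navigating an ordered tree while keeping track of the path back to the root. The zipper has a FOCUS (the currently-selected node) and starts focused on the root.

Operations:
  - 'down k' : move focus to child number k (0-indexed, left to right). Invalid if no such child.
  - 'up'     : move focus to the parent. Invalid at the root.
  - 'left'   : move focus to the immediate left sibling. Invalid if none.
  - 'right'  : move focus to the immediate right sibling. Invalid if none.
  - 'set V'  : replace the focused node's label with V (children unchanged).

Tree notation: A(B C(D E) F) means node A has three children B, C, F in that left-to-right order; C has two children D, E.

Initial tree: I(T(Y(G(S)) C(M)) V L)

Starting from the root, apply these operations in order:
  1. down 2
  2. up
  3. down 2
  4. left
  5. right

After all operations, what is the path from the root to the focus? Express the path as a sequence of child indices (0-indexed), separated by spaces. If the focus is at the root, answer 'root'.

Answer: 2

Derivation:
Step 1 (down 2): focus=L path=2 depth=1 children=[] left=['T', 'V'] right=[] parent=I
Step 2 (up): focus=I path=root depth=0 children=['T', 'V', 'L'] (at root)
Step 3 (down 2): focus=L path=2 depth=1 children=[] left=['T', 'V'] right=[] parent=I
Step 4 (left): focus=V path=1 depth=1 children=[] left=['T'] right=['L'] parent=I
Step 5 (right): focus=L path=2 depth=1 children=[] left=['T', 'V'] right=[] parent=I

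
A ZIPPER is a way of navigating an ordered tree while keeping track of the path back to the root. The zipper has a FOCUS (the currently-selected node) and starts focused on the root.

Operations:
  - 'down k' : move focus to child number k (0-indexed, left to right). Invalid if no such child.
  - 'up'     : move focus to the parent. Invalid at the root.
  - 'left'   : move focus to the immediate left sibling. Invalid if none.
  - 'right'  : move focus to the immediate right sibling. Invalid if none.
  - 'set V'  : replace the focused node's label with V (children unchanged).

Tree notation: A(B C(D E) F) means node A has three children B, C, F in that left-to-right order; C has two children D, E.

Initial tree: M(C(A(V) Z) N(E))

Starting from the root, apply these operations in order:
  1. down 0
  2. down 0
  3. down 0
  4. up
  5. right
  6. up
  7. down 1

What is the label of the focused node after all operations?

Answer: Z

Derivation:
Step 1 (down 0): focus=C path=0 depth=1 children=['A', 'Z'] left=[] right=['N'] parent=M
Step 2 (down 0): focus=A path=0/0 depth=2 children=['V'] left=[] right=['Z'] parent=C
Step 3 (down 0): focus=V path=0/0/0 depth=3 children=[] left=[] right=[] parent=A
Step 4 (up): focus=A path=0/0 depth=2 children=['V'] left=[] right=['Z'] parent=C
Step 5 (right): focus=Z path=0/1 depth=2 children=[] left=['A'] right=[] parent=C
Step 6 (up): focus=C path=0 depth=1 children=['A', 'Z'] left=[] right=['N'] parent=M
Step 7 (down 1): focus=Z path=0/1 depth=2 children=[] left=['A'] right=[] parent=C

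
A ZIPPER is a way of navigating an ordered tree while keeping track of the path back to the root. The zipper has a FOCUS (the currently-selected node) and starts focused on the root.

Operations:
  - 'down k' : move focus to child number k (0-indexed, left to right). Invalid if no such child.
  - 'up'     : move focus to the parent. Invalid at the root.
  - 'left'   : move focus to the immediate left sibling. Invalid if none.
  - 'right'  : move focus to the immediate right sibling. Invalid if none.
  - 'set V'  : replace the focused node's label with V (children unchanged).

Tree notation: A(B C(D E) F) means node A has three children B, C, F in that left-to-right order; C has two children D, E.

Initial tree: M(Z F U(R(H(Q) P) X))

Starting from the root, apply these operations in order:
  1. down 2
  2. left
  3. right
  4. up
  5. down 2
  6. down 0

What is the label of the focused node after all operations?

Answer: R

Derivation:
Step 1 (down 2): focus=U path=2 depth=1 children=['R', 'X'] left=['Z', 'F'] right=[] parent=M
Step 2 (left): focus=F path=1 depth=1 children=[] left=['Z'] right=['U'] parent=M
Step 3 (right): focus=U path=2 depth=1 children=['R', 'X'] left=['Z', 'F'] right=[] parent=M
Step 4 (up): focus=M path=root depth=0 children=['Z', 'F', 'U'] (at root)
Step 5 (down 2): focus=U path=2 depth=1 children=['R', 'X'] left=['Z', 'F'] right=[] parent=M
Step 6 (down 0): focus=R path=2/0 depth=2 children=['H', 'P'] left=[] right=['X'] parent=U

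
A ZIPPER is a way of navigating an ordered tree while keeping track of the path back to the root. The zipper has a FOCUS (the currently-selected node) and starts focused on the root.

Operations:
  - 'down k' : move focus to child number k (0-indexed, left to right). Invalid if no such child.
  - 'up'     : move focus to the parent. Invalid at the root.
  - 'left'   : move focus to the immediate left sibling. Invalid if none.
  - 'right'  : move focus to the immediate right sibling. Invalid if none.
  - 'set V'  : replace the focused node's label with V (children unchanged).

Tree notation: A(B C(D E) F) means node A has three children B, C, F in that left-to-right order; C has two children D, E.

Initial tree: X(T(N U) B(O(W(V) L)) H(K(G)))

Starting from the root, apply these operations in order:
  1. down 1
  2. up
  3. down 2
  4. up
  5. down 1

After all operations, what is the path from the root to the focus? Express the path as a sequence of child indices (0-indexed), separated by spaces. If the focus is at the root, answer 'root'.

Answer: 1

Derivation:
Step 1 (down 1): focus=B path=1 depth=1 children=['O'] left=['T'] right=['H'] parent=X
Step 2 (up): focus=X path=root depth=0 children=['T', 'B', 'H'] (at root)
Step 3 (down 2): focus=H path=2 depth=1 children=['K'] left=['T', 'B'] right=[] parent=X
Step 4 (up): focus=X path=root depth=0 children=['T', 'B', 'H'] (at root)
Step 5 (down 1): focus=B path=1 depth=1 children=['O'] left=['T'] right=['H'] parent=X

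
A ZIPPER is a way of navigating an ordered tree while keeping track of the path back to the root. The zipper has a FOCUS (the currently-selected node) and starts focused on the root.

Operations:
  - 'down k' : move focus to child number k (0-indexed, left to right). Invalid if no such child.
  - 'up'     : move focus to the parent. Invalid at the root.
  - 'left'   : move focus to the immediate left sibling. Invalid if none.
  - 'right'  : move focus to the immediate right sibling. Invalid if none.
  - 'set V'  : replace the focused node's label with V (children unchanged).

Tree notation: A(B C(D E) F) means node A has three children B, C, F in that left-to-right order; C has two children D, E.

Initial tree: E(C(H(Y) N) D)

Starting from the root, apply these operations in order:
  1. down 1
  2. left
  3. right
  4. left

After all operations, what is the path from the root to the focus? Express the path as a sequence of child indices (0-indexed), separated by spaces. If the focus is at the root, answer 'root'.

Answer: 0

Derivation:
Step 1 (down 1): focus=D path=1 depth=1 children=[] left=['C'] right=[] parent=E
Step 2 (left): focus=C path=0 depth=1 children=['H', 'N'] left=[] right=['D'] parent=E
Step 3 (right): focus=D path=1 depth=1 children=[] left=['C'] right=[] parent=E
Step 4 (left): focus=C path=0 depth=1 children=['H', 'N'] left=[] right=['D'] parent=E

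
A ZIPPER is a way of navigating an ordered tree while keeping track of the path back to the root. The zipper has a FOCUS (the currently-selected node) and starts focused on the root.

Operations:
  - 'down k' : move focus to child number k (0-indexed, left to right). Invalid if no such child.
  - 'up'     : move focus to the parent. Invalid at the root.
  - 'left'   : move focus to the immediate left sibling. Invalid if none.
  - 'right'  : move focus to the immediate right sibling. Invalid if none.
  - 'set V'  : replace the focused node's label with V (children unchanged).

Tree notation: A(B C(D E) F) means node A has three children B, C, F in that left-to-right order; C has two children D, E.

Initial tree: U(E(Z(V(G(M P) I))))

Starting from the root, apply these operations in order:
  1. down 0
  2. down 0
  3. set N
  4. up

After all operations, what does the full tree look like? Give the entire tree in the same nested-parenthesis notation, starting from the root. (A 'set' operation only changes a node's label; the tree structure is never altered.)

Step 1 (down 0): focus=E path=0 depth=1 children=['Z'] left=[] right=[] parent=U
Step 2 (down 0): focus=Z path=0/0 depth=2 children=['V'] left=[] right=[] parent=E
Step 3 (set N): focus=N path=0/0 depth=2 children=['V'] left=[] right=[] parent=E
Step 4 (up): focus=E path=0 depth=1 children=['N'] left=[] right=[] parent=U

Answer: U(E(N(V(G(M P) I))))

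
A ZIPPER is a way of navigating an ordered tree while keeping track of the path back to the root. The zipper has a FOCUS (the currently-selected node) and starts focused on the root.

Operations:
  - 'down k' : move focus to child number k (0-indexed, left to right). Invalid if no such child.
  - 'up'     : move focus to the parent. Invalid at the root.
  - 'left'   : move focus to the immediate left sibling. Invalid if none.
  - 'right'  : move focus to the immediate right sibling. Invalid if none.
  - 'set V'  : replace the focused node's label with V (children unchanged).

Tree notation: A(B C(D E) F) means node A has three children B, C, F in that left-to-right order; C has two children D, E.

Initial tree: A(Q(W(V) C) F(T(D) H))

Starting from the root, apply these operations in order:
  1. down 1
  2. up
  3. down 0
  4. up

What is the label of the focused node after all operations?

Step 1 (down 1): focus=F path=1 depth=1 children=['T', 'H'] left=['Q'] right=[] parent=A
Step 2 (up): focus=A path=root depth=0 children=['Q', 'F'] (at root)
Step 3 (down 0): focus=Q path=0 depth=1 children=['W', 'C'] left=[] right=['F'] parent=A
Step 4 (up): focus=A path=root depth=0 children=['Q', 'F'] (at root)

Answer: A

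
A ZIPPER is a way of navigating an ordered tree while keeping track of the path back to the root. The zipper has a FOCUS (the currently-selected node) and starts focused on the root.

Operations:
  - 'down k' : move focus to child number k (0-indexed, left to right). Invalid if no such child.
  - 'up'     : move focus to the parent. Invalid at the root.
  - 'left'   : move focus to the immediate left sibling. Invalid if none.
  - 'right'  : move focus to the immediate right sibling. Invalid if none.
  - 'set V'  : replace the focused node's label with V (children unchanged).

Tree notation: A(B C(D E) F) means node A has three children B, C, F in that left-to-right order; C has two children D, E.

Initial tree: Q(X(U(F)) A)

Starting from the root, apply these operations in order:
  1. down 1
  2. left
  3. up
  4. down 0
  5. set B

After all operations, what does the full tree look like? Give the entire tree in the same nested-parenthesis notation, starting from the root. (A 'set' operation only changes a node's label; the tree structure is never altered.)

Answer: Q(B(U(F)) A)

Derivation:
Step 1 (down 1): focus=A path=1 depth=1 children=[] left=['X'] right=[] parent=Q
Step 2 (left): focus=X path=0 depth=1 children=['U'] left=[] right=['A'] parent=Q
Step 3 (up): focus=Q path=root depth=0 children=['X', 'A'] (at root)
Step 4 (down 0): focus=X path=0 depth=1 children=['U'] left=[] right=['A'] parent=Q
Step 5 (set B): focus=B path=0 depth=1 children=['U'] left=[] right=['A'] parent=Q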